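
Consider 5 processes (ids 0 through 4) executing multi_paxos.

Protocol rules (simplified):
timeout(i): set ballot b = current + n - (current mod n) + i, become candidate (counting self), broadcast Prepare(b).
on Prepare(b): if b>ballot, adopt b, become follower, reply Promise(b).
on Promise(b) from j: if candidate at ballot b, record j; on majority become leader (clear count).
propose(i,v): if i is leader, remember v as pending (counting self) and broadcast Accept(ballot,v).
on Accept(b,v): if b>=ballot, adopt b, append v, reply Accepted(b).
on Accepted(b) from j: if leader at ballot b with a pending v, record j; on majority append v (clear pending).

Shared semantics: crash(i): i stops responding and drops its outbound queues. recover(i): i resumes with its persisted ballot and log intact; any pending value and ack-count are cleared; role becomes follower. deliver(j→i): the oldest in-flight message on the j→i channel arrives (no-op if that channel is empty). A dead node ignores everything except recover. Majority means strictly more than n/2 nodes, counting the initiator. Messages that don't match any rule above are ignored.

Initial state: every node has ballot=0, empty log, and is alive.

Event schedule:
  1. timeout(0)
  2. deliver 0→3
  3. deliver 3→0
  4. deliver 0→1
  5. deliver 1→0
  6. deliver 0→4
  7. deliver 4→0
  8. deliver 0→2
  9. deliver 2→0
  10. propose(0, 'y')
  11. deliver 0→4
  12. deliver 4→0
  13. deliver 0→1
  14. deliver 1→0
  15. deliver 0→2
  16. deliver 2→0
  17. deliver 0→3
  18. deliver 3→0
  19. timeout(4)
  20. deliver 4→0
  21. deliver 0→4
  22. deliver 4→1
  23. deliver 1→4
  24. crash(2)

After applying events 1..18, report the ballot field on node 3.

step 1 timeout(0): 0={cand,b=5,log=-}
step 2 deliver 0→3: 3={foll,b=5,log=-}
step 3 deliver 3→0: —
step 4 deliver 0→1: 1={foll,b=5,log=-}
step 5 deliver 1→0: 0={lead,b=5,log=-}
step 6 deliver 0→4: 4={foll,b=5,log=-}
step 7 deliver 4→0: —
step 8 deliver 0→2: 2={foll,b=5,log=-}
step 9 deliver 2→0: —
step 10 propose(0,'y'): —
step 11 deliver 0→4: 4={foll,b=5,log=y}
step 12 deliver 4→0: —
step 13 deliver 0→1: 1={foll,b=5,log=y}
step 14 deliver 1→0: 0={lead,b=5,log=y}
step 15 deliver 0→2: 2={foll,b=5,log=y}
step 16 deliver 2→0: —
step 17 deliver 0→3: 3={foll,b=5,log=y}
step 18 deliver 3→0: —

5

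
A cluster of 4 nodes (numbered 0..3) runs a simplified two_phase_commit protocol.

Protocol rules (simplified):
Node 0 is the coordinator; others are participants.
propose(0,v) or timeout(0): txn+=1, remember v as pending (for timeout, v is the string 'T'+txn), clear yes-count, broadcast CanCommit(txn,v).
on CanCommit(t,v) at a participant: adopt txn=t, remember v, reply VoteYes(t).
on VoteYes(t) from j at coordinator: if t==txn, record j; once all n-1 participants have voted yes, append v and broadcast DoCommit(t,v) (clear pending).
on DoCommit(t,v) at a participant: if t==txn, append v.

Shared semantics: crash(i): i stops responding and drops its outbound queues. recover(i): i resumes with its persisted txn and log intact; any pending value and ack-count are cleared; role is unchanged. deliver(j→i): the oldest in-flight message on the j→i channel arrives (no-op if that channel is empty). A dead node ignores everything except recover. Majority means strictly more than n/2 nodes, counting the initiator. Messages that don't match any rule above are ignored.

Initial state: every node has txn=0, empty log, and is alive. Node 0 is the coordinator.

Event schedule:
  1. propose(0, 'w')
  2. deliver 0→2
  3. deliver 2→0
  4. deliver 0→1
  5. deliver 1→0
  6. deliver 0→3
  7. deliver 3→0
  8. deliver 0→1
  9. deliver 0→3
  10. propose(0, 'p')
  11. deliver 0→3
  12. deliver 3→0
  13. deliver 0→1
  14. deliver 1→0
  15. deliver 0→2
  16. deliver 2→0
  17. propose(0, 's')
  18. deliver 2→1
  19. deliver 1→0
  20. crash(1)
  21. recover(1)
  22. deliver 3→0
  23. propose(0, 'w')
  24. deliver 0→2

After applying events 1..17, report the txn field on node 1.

2

1. propose(0,'w'):  <0:coor t1 ->
2. deliver 0→2:  <2:part t1 ->
3. deliver 2→0:  nop
4. deliver 0→1:  <1:part t1 ->
5. deliver 1→0:  nop
6. deliver 0→3:  <3:part t1 ->
7. deliver 3→0:  <0:coor t1 w>
8. deliver 0→1:  <1:part t1 w>
9. deliver 0→3:  <3:part t1 w>
10. propose(0,'p'):  <0:coor t2 w>
11. deliver 0→3:  <3:part t2 w>
12. deliver 3→0:  nop
13. deliver 0→1:  <1:part t2 w>
14. deliver 1→0:  nop
15. deliver 0→2:  <2:part t1 w>
16. deliver 2→0:  nop
17. propose(0,'s'):  <0:coor t3 w>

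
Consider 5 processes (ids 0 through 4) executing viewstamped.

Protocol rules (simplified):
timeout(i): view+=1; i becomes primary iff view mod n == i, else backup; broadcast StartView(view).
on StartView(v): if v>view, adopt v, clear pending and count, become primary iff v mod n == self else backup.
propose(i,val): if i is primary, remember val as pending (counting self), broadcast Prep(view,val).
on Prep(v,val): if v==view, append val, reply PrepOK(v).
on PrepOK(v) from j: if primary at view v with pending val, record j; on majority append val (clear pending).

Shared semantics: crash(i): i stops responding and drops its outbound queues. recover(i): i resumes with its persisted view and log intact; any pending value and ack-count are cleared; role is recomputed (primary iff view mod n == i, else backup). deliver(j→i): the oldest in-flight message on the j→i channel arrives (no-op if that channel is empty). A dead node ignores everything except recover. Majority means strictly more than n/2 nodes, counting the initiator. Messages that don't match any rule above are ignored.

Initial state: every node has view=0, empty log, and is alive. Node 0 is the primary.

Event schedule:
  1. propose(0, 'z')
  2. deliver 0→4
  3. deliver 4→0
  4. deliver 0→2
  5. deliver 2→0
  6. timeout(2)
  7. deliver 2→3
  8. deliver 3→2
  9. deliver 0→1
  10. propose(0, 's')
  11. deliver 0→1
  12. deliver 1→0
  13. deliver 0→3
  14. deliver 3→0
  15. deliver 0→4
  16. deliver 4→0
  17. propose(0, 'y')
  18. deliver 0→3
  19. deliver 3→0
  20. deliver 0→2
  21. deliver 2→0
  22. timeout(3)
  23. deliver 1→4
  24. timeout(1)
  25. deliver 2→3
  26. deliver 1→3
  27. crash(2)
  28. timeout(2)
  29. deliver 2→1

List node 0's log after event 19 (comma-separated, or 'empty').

z,s

1. propose(0,'z'):  nop
2. deliver 0→4:  <4:back v0 z>
3. deliver 4→0:  nop
4. deliver 0→2:  <2:back v0 z>
5. deliver 2→0:  <0:prim v0 z>
6. timeout(2):  <2:back v1 z>
7. deliver 2→3:  <3:back v1 ->
8. deliver 3→2:  nop
9. deliver 0→1:  <1:back v0 z>
10. propose(0,'s'):  nop
11. deliver 0→1:  <1:back v0 z,s>
12. deliver 1→0:  nop
13. deliver 0→3:  nop
14. deliver 3→0:  nop
15. deliver 0→4:  <4:back v0 z,s>
16. deliver 4→0:  <0:prim v0 z,s>
17. propose(0,'y'):  nop
18. deliver 0→3:  nop
19. deliver 3→0:  nop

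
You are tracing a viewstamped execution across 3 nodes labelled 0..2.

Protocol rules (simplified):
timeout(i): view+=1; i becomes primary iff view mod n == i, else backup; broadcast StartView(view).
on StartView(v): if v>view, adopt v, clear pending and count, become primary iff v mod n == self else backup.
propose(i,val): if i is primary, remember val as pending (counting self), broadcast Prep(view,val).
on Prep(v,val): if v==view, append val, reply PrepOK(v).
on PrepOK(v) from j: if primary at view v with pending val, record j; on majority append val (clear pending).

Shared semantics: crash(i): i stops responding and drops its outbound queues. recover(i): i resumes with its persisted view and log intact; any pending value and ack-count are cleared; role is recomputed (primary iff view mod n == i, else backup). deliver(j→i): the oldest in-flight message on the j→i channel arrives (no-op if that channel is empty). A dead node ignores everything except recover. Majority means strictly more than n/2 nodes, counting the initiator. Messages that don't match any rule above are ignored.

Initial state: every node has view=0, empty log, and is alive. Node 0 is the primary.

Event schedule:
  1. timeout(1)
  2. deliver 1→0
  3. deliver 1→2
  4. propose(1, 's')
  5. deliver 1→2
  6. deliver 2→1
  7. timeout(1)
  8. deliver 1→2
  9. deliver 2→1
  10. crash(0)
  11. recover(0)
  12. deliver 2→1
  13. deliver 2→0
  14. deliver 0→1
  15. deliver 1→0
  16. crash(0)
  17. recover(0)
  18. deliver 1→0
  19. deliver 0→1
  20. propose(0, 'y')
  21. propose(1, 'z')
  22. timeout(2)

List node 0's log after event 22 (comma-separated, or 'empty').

s

1. timeout(1):  <1:prim v1 ->
2. deliver 1→0:  <0:back v1 ->
3. deliver 1→2:  <2:back v1 ->
4. propose(1,'s'):  nop
5. deliver 1→2:  <2:back v1 s>
6. deliver 2→1:  <1:prim v1 s>
7. timeout(1):  <1:back v2 s>
8. deliver 1→2:  <2:prim v2 s>
9. deliver 2→1:  nop
10. crash(0):  <0:✗back v1 ->
11. recover(0):  <0:back v1 ->
12. deliver 2→1:  nop
13. deliver 2→0:  nop
14. deliver 0→1:  nop
15. deliver 1→0:  <0:back v1 s>
16. crash(0):  <0:✗back v1 s>
17. recover(0):  <0:back v1 s>
18. deliver 1→0:  <0:back v2 s>
19. deliver 0→1:  nop
20. propose(0,'y'):  nop
21. propose(1,'z'):  nop
22. timeout(2):  <2:back v3 s>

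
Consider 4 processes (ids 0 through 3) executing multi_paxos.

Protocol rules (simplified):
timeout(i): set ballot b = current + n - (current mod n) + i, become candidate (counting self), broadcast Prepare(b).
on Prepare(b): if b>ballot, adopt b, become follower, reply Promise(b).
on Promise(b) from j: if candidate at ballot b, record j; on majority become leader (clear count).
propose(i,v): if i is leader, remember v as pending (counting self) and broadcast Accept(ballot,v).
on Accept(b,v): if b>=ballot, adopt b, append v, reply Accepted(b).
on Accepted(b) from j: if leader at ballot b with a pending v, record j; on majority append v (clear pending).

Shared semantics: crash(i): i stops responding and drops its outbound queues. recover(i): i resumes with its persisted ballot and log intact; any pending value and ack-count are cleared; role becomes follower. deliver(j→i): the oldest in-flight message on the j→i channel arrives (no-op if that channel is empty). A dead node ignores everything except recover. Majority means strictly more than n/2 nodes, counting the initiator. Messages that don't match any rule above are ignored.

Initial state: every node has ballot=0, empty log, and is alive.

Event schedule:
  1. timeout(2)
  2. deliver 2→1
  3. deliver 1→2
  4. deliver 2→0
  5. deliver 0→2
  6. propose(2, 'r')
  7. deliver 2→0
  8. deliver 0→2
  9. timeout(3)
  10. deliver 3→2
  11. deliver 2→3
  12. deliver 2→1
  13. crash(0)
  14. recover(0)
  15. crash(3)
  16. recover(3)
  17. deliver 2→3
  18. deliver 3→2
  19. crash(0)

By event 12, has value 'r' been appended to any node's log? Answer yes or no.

after 1 — timeout(2): n2:cand/b6/[-]
after 2 — deliver 2→1: n1:foll/b6/[-]
after 3 — deliver 1→2: ·
after 4 — deliver 2→0: n0:foll/b6/[-]
after 5 — deliver 0→2: n2:lead/b6/[-]
after 6 — propose(2,'r'): ·
after 7 — deliver 2→0: n0:foll/b6/[r]
after 8 — deliver 0→2: ·
after 9 — timeout(3): n3:cand/b7/[-]
after 10 — deliver 3→2: n2:foll/b7/[-]
after 11 — deliver 2→3: ·
after 12 — deliver 2→1: n1:foll/b6/[r]

yes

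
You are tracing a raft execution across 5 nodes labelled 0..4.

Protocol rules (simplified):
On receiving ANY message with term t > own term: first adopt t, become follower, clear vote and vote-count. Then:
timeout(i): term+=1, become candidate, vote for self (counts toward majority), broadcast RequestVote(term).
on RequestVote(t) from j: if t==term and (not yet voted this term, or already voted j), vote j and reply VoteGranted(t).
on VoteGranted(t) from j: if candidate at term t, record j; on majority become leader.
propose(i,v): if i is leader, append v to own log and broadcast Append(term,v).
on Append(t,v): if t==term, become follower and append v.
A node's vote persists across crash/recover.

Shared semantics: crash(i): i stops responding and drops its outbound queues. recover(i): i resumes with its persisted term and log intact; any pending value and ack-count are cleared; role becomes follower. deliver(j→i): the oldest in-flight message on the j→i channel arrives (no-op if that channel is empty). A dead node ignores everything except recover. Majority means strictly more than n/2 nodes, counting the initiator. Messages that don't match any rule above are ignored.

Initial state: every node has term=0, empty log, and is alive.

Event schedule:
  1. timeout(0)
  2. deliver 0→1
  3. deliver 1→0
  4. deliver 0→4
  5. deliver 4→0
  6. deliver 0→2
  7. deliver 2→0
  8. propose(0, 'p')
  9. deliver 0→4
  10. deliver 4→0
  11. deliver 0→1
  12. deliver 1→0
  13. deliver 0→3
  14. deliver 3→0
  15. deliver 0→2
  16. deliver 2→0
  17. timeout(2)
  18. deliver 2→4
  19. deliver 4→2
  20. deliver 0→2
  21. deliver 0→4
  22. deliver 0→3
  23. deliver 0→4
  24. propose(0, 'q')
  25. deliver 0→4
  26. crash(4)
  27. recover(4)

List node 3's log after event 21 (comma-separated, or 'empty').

[1] timeout(0) → N0(cand t1 [-])
[2] deliver 0→1 → N1(foll t1 [-])
[3] deliver 1→0 → ∅
[4] deliver 0→4 → N4(foll t1 [-])
[5] deliver 4→0 → N0(lead t1 [-])
[6] deliver 0→2 → N2(foll t1 [-])
[7] deliver 2→0 → ∅
[8] propose(0,'p') → N0(lead t1 [p])
[9] deliver 0→4 → N4(foll t1 [p])
[10] deliver 4→0 → ∅
[11] deliver 0→1 → N1(foll t1 [p])
[12] deliver 1→0 → ∅
[13] deliver 0→3 → N3(foll t1 [-])
[14] deliver 3→0 → ∅
[15] deliver 0→2 → N2(foll t1 [p])
[16] deliver 2→0 → ∅
[17] timeout(2) → N2(cand t2 [p])
[18] deliver 2→4 → N4(foll t2 [p])
[19] deliver 4→2 → ∅
[20] deliver 0→2 → ∅
[21] deliver 0→4 → ∅

empty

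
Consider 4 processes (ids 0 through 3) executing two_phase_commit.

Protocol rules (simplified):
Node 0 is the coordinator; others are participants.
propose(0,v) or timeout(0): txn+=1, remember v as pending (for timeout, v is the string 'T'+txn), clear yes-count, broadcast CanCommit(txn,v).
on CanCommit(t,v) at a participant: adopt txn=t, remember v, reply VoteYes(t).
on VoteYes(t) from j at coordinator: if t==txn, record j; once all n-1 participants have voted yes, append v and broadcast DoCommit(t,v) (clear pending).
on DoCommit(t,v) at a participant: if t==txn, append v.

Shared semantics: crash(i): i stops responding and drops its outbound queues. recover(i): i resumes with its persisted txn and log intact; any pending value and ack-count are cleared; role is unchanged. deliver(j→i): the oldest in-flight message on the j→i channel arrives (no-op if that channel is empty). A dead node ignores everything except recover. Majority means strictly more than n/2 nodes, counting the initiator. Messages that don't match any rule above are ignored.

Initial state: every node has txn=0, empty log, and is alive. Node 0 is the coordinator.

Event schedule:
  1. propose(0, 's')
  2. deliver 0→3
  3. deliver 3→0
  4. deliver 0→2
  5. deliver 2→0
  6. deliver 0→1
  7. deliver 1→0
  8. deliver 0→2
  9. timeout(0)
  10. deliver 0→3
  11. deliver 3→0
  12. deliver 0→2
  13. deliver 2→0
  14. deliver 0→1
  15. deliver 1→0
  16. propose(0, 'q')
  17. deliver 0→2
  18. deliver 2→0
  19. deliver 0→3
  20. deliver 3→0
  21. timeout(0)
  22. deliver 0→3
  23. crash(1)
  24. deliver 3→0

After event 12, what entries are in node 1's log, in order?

empty

e1 propose(0,'s'): 0[coor,t=1,-]
e2 deliver 0→3: 3[part,t=1,-]
e3 deliver 3→0: ·
e4 deliver 0→2: 2[part,t=1,-]
e5 deliver 2→0: ·
e6 deliver 0→1: 1[part,t=1,-]
e7 deliver 1→0: 0[coor,t=1,s]
e8 deliver 0→2: 2[part,t=1,s]
e9 timeout(0): 0[coor,t=2,s]
e10 deliver 0→3: 3[part,t=1,s]
e11 deliver 3→0: ·
e12 deliver 0→2: 2[part,t=2,s]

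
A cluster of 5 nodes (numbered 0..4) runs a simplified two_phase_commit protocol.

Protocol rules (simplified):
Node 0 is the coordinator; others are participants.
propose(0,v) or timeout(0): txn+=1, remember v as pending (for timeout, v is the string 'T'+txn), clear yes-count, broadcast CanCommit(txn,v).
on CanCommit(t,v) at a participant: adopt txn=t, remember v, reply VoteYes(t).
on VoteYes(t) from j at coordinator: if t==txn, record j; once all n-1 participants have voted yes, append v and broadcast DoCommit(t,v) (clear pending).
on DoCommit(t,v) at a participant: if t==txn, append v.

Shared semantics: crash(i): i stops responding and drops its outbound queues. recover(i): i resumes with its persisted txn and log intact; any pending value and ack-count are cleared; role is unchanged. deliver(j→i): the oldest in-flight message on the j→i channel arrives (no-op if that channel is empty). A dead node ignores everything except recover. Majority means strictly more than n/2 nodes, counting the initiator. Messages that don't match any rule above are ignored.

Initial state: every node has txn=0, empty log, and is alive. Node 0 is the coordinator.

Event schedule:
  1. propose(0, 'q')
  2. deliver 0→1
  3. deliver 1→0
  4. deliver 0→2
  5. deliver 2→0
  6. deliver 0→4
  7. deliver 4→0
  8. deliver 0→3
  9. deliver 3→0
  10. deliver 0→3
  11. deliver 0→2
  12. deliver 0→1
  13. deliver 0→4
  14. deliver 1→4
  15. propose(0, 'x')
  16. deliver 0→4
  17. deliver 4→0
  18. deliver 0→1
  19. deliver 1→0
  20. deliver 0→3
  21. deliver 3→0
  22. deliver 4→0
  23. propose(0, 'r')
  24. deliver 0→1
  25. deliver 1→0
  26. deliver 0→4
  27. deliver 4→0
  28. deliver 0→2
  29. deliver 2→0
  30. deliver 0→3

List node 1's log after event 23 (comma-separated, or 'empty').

q

step 1 propose(0,'q'): 0={coor,t=1,log=-}
step 2 deliver 0→1: 1={part,t=1,log=-}
step 3 deliver 1→0: —
step 4 deliver 0→2: 2={part,t=1,log=-}
step 5 deliver 2→0: —
step 6 deliver 0→4: 4={part,t=1,log=-}
step 7 deliver 4→0: —
step 8 deliver 0→3: 3={part,t=1,log=-}
step 9 deliver 3→0: 0={coor,t=1,log=q}
step 10 deliver 0→3: 3={part,t=1,log=q}
step 11 deliver 0→2: 2={part,t=1,log=q}
step 12 deliver 0→1: 1={part,t=1,log=q}
step 13 deliver 0→4: 4={part,t=1,log=q}
step 14 deliver 1→4: —
step 15 propose(0,'x'): 0={coor,t=2,log=q}
step 16 deliver 0→4: 4={part,t=2,log=q}
step 17 deliver 4→0: —
step 18 deliver 0→1: 1={part,t=2,log=q}
step 19 deliver 1→0: —
step 20 deliver 0→3: 3={part,t=2,log=q}
step 21 deliver 3→0: —
step 22 deliver 4→0: —
step 23 propose(0,'r'): 0={coor,t=3,log=q}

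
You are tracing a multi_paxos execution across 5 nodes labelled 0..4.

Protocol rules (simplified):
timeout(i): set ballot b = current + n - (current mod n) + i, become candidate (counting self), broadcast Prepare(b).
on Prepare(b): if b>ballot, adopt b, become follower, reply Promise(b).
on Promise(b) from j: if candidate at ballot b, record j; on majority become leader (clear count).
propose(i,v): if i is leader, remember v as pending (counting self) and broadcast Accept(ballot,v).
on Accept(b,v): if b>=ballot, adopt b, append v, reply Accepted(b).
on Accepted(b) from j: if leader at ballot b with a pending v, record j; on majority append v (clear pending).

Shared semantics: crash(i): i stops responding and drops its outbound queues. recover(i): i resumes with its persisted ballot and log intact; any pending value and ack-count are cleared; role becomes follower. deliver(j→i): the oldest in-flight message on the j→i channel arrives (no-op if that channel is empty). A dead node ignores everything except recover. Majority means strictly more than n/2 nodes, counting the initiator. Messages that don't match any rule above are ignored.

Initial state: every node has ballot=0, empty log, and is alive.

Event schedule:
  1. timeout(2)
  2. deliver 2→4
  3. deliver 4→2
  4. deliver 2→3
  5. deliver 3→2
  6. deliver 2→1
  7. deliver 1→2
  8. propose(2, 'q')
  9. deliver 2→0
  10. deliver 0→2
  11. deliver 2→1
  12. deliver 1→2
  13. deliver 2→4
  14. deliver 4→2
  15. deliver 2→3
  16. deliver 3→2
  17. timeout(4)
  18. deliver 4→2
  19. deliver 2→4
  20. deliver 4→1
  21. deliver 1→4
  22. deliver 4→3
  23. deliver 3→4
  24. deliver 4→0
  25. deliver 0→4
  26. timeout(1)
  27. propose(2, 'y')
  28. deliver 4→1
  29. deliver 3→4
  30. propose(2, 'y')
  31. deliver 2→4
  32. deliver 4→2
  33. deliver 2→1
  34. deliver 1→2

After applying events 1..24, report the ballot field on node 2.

1. timeout(2):  <2:cand b7 ->
2. deliver 2→4:  <4:foll b7 ->
3. deliver 4→2:  nop
4. deliver 2→3:  <3:foll b7 ->
5. deliver 3→2:  <2:lead b7 ->
6. deliver 2→1:  <1:foll b7 ->
7. deliver 1→2:  nop
8. propose(2,'q'):  nop
9. deliver 2→0:  <0:foll b7 ->
10. deliver 0→2:  nop
11. deliver 2→1:  <1:foll b7 q>
12. deliver 1→2:  nop
13. deliver 2→4:  <4:foll b7 q>
14. deliver 4→2:  <2:lead b7 q>
15. deliver 2→3:  <3:foll b7 q>
16. deliver 3→2:  nop
17. timeout(4):  <4:cand b14 q>
18. deliver 4→2:  <2:foll b14 q>
19. deliver 2→4:  nop
20. deliver 4→1:  <1:foll b14 q>
21. deliver 1→4:  <4:lead b14 q>
22. deliver 4→3:  <3:foll b14 q>
23. deliver 3→4:  nop
24. deliver 4→0:  <0:foll b14 ->

14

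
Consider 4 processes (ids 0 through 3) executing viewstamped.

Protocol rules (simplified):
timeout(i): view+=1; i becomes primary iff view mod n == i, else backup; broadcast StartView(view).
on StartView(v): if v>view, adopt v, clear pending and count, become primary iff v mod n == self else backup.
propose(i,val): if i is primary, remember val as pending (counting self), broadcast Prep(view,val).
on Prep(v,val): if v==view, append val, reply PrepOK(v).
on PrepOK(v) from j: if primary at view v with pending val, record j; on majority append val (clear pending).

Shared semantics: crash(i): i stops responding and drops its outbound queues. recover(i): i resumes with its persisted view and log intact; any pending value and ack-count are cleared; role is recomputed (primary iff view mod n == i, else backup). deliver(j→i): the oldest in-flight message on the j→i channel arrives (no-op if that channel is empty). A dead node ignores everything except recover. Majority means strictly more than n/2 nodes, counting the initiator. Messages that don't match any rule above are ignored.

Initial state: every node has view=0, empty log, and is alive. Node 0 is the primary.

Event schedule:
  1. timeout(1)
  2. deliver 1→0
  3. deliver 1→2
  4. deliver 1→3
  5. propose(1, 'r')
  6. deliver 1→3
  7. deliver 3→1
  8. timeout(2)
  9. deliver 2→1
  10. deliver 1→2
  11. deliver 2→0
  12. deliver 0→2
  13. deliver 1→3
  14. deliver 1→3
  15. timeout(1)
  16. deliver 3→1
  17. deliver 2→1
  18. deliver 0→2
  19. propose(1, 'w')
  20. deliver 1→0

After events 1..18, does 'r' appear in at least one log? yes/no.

yes

1. timeout(1):  <1:prim v1 ->
2. deliver 1→0:  <0:back v1 ->
3. deliver 1→2:  <2:back v1 ->
4. deliver 1→3:  <3:back v1 ->
5. propose(1,'r'):  nop
6. deliver 1→3:  <3:back v1 r>
7. deliver 3→1:  nop
8. timeout(2):  <2:prim v2 ->
9. deliver 2→1:  <1:back v2 ->
10. deliver 1→2:  nop
11. deliver 2→0:  <0:back v2 ->
12. deliver 0→2:  nop
13. deliver 1→3:  nop
14. deliver 1→3:  nop
15. timeout(1):  <1:back v3 ->
16. deliver 3→1:  nop
17. deliver 2→1:  nop
18. deliver 0→2:  nop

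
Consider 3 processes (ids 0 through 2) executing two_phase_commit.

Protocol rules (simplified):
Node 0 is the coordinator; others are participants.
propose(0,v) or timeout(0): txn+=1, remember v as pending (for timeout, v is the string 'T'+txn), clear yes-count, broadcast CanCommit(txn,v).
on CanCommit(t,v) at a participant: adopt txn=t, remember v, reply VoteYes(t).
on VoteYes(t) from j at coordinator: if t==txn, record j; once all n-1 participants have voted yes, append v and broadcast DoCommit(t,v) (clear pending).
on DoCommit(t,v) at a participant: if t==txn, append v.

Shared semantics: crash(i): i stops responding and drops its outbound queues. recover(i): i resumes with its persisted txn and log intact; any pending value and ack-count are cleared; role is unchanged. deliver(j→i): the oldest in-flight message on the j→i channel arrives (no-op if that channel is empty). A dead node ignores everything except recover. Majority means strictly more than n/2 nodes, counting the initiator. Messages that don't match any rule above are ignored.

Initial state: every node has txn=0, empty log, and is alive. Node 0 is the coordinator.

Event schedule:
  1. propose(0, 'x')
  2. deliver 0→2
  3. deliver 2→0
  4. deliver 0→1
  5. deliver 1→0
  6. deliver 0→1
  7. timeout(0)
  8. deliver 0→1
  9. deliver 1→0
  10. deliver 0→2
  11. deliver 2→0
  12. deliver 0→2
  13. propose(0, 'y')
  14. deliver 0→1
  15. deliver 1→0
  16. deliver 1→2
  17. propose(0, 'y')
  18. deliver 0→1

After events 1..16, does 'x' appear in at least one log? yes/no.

yes

after 1 — propose(0,'x'): n0:coor/t1/[-]
after 2 — deliver 0→2: n2:part/t1/[-]
after 3 — deliver 2→0: ·
after 4 — deliver 0→1: n1:part/t1/[-]
after 5 — deliver 1→0: n0:coor/t1/[x]
after 6 — deliver 0→1: n1:part/t1/[x]
after 7 — timeout(0): n0:coor/t2/[x]
after 8 — deliver 0→1: n1:part/t2/[x]
after 9 — deliver 1→0: ·
after 10 — deliver 0→2: n2:part/t1/[x]
after 11 — deliver 2→0: ·
after 12 — deliver 0→2: n2:part/t2/[x]
after 13 — propose(0,'y'): n0:coor/t3/[x]
after 14 — deliver 0→1: n1:part/t3/[x]
after 15 — deliver 1→0: ·
after 16 — deliver 1→2: ·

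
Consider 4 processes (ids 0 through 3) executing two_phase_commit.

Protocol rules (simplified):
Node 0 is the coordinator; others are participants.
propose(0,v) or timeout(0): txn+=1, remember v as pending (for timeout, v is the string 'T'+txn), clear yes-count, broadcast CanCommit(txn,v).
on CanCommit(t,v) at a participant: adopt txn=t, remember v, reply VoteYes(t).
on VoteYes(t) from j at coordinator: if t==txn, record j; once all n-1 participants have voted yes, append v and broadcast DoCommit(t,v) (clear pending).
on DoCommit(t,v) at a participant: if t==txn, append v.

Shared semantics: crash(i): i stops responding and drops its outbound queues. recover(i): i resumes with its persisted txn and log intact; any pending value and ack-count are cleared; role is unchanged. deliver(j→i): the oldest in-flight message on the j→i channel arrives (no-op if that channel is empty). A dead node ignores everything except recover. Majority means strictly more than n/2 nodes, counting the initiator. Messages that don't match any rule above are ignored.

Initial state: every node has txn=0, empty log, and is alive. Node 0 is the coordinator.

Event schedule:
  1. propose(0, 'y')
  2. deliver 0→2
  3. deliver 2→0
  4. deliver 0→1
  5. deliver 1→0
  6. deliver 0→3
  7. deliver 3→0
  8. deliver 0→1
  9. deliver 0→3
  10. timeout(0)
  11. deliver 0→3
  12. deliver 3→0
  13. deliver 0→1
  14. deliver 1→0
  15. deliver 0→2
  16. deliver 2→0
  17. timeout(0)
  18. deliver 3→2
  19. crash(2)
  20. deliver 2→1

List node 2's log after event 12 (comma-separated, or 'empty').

empty

step 1 propose(0,'y'): 0={coor,t=1,log=-}
step 2 deliver 0→2: 2={part,t=1,log=-}
step 3 deliver 2→0: —
step 4 deliver 0→1: 1={part,t=1,log=-}
step 5 deliver 1→0: —
step 6 deliver 0→3: 3={part,t=1,log=-}
step 7 deliver 3→0: 0={coor,t=1,log=y}
step 8 deliver 0→1: 1={part,t=1,log=y}
step 9 deliver 0→3: 3={part,t=1,log=y}
step 10 timeout(0): 0={coor,t=2,log=y}
step 11 deliver 0→3: 3={part,t=2,log=y}
step 12 deliver 3→0: —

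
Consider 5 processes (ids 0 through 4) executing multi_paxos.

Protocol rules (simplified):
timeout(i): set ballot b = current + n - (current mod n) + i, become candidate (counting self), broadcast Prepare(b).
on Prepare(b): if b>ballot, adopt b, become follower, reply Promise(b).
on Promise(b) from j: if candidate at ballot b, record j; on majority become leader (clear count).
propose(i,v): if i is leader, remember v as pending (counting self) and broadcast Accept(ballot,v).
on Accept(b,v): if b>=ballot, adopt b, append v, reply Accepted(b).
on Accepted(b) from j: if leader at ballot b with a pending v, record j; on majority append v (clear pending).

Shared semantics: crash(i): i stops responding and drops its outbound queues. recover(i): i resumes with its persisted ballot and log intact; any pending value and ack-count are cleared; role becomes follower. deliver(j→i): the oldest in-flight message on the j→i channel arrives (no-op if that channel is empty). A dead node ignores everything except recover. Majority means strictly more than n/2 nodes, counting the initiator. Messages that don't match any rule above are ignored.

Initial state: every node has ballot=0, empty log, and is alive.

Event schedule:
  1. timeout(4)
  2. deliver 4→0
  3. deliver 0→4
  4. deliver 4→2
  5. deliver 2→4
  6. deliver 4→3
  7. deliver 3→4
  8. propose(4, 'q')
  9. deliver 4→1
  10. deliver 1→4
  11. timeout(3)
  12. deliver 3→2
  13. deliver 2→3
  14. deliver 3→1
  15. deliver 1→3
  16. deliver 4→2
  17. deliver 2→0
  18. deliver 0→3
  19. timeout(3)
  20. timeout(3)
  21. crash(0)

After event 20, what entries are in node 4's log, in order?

after 1 — timeout(4): n4:cand/b9/[-]
after 2 — deliver 4→0: n0:foll/b9/[-]
after 3 — deliver 0→4: ·
after 4 — deliver 4→2: n2:foll/b9/[-]
after 5 — deliver 2→4: n4:lead/b9/[-]
after 6 — deliver 4→3: n3:foll/b9/[-]
after 7 — deliver 3→4: ·
after 8 — propose(4,'q'): ·
after 9 — deliver 4→1: n1:foll/b9/[-]
after 10 — deliver 1→4: ·
after 11 — timeout(3): n3:cand/b13/[-]
after 12 — deliver 3→2: n2:foll/b13/[-]
after 13 — deliver 2→3: ·
after 14 — deliver 3→1: n1:foll/b13/[-]
after 15 — deliver 1→3: n3:lead/b13/[-]
after 16 — deliver 4→2: ·
after 17 — deliver 2→0: ·
after 18 — deliver 0→3: ·
after 19 — timeout(3): n3:cand/b18/[-]
after 20 — timeout(3): n3:cand/b23/[-]

empty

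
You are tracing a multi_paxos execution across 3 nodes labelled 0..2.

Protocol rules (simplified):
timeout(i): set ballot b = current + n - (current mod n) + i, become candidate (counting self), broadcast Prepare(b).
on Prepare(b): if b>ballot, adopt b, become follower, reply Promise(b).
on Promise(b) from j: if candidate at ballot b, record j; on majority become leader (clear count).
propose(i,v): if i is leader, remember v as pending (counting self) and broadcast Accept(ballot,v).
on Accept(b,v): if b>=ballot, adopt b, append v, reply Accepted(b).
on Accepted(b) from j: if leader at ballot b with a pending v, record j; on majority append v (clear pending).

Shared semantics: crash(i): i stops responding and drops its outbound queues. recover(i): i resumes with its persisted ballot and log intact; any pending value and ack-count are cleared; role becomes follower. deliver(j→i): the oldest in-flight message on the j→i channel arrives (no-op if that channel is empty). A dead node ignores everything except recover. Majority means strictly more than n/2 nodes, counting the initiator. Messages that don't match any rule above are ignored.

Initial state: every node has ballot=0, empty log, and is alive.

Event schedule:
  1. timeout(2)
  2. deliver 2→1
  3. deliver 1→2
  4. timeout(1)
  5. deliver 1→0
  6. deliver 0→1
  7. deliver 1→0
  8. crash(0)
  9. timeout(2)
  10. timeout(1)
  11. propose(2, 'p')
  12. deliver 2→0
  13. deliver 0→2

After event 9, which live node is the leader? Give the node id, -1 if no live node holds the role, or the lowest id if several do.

1. timeout(2):  <2:cand b5 ->
2. deliver 2→1:  <1:foll b5 ->
3. deliver 1→2:  <2:lead b5 ->
4. timeout(1):  <1:cand b7 ->
5. deliver 1→0:  <0:foll b7 ->
6. deliver 0→1:  <1:lead b7 ->
7. deliver 1→0:  nop
8. crash(0):  <0:✗foll b7 ->
9. timeout(2):  <2:cand b8 ->

1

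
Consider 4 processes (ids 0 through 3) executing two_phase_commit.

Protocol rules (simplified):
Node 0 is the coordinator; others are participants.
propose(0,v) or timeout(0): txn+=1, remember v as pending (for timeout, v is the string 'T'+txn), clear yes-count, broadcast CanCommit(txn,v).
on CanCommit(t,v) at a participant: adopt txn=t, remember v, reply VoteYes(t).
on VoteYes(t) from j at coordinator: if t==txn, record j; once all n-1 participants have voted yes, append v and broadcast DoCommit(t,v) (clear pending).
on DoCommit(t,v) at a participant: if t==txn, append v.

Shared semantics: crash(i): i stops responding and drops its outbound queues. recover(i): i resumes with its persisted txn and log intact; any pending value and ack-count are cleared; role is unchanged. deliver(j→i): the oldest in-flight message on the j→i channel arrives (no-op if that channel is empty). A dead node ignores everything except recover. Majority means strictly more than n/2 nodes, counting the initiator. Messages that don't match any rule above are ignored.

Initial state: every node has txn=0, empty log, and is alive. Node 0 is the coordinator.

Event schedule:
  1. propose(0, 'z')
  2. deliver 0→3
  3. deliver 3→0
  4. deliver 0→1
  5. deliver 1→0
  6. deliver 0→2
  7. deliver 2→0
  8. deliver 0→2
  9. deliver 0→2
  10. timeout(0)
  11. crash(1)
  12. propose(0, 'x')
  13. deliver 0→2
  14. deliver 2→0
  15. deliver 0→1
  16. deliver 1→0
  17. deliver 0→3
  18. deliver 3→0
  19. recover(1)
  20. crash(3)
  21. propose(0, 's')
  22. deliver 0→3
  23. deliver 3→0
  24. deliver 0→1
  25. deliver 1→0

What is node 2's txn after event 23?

[1] propose(0,'z') → N0(coor t1 [-])
[2] deliver 0→3 → N3(part t1 [-])
[3] deliver 3→0 → ∅
[4] deliver 0→1 → N1(part t1 [-])
[5] deliver 1→0 → ∅
[6] deliver 0→2 → N2(part t1 [-])
[7] deliver 2→0 → N0(coor t1 [z])
[8] deliver 0→2 → N2(part t1 [z])
[9] deliver 0→2 → ∅
[10] timeout(0) → N0(coor t2 [z])
[11] crash(1) → N1(✗part t1 [-])
[12] propose(0,'x') → N0(coor t3 [z])
[13] deliver 0→2 → N2(part t2 [z])
[14] deliver 2→0 → ∅
[15] deliver 0→1 → ∅
[16] deliver 1→0 → ∅
[17] deliver 0→3 → N3(part t1 [z])
[18] deliver 3→0 → ∅
[19] recover(1) → N1(part t1 [-])
[20] crash(3) → N3(✗part t1 [z])
[21] propose(0,'s') → N0(coor t4 [z])
[22] deliver 0→3 → ∅
[23] deliver 3→0 → ∅

2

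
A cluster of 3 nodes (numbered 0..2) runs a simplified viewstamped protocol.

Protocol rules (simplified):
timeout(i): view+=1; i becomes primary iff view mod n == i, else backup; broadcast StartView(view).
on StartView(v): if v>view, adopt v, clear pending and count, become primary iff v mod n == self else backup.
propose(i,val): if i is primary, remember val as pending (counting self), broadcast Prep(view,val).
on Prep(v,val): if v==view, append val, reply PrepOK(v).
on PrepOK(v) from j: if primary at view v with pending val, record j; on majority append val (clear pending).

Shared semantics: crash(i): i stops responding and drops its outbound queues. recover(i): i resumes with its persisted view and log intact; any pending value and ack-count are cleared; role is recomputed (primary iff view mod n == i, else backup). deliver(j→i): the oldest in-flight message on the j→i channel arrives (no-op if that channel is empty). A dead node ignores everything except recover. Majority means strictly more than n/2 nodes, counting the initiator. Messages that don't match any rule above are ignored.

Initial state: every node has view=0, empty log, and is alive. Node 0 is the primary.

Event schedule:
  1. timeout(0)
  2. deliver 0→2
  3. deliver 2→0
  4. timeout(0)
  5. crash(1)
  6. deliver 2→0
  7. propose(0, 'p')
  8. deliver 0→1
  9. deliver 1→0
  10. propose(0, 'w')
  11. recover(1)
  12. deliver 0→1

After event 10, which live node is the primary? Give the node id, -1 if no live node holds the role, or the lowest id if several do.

-1

[1] timeout(0) → N0(back v1 [-])
[2] deliver 0→2 → N2(back v1 [-])
[3] deliver 2→0 → ∅
[4] timeout(0) → N0(back v2 [-])
[5] crash(1) → N1(✗back v0 [-])
[6] deliver 2→0 → ∅
[7] propose(0,'p') → ∅
[8] deliver 0→1 → ∅
[9] deliver 1→0 → ∅
[10] propose(0,'w') → ∅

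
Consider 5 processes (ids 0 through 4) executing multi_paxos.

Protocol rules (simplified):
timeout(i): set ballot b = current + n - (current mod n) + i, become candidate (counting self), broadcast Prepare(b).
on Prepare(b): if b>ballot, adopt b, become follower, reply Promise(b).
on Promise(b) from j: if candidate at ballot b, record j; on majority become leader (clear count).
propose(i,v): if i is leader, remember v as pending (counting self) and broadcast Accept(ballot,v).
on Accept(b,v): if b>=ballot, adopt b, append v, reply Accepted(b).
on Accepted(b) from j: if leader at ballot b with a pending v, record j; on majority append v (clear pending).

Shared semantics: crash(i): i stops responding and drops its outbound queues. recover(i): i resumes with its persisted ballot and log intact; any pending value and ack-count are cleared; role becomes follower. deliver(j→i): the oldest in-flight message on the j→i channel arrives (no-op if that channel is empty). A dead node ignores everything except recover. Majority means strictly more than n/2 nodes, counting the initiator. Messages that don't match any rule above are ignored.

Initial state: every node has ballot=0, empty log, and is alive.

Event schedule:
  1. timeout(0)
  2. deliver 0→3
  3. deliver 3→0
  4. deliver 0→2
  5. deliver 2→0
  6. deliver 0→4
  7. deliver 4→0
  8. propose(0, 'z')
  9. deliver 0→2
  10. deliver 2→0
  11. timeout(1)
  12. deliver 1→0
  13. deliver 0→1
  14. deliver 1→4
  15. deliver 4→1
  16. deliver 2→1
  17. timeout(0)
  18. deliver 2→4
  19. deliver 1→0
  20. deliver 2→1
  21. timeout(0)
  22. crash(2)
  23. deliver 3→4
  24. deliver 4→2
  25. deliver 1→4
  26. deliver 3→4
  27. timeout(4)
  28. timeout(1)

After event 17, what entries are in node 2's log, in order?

step 1 timeout(0): 0={cand,b=5,log=-}
step 2 deliver 0→3: 3={foll,b=5,log=-}
step 3 deliver 3→0: —
step 4 deliver 0→2: 2={foll,b=5,log=-}
step 5 deliver 2→0: 0={lead,b=5,log=-}
step 6 deliver 0→4: 4={foll,b=5,log=-}
step 7 deliver 4→0: —
step 8 propose(0,'z'): —
step 9 deliver 0→2: 2={foll,b=5,log=z}
step 10 deliver 2→0: —
step 11 timeout(1): 1={cand,b=6,log=-}
step 12 deliver 1→0: 0={foll,b=6,log=-}
step 13 deliver 0→1: —
step 14 deliver 1→4: 4={foll,b=6,log=-}
step 15 deliver 4→1: —
step 16 deliver 2→1: —
step 17 timeout(0): 0={cand,b=10,log=-}

z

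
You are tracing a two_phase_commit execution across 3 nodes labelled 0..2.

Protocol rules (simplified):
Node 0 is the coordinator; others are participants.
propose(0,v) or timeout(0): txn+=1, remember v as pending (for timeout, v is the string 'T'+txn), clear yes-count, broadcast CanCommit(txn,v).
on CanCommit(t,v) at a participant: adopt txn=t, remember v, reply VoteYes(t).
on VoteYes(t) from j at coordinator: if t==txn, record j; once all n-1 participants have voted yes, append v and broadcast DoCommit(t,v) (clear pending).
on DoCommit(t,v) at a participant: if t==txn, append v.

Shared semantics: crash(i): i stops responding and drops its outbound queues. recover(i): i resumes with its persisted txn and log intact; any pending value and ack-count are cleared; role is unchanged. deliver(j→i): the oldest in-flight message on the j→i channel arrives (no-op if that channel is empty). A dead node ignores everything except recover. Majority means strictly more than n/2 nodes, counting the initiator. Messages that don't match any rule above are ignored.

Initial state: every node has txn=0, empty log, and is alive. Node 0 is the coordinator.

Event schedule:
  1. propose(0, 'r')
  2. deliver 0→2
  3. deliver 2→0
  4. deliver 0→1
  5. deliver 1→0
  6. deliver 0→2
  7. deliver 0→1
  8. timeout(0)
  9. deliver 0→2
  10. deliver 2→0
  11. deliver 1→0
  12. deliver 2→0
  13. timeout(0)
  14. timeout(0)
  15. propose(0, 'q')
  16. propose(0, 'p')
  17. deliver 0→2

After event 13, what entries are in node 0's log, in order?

1. propose(0,'r'):  <0:coor t1 ->
2. deliver 0→2:  <2:part t1 ->
3. deliver 2→0:  nop
4. deliver 0→1:  <1:part t1 ->
5. deliver 1→0:  <0:coor t1 r>
6. deliver 0→2:  <2:part t1 r>
7. deliver 0→1:  <1:part t1 r>
8. timeout(0):  <0:coor t2 r>
9. deliver 0→2:  <2:part t2 r>
10. deliver 2→0:  nop
11. deliver 1→0:  nop
12. deliver 2→0:  nop
13. timeout(0):  <0:coor t3 r>

r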